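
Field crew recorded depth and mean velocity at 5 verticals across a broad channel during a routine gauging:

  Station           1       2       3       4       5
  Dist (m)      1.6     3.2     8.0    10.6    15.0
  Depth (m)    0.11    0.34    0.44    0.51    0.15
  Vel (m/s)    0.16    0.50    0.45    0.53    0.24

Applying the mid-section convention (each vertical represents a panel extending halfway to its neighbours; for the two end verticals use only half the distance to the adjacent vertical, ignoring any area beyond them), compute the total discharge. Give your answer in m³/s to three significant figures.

2.32 m³/s

w_1 = (3.2 − 1.6)/2 = 0.8 m; q_1 = 0.16 × 0.11 × 0.8 = 0.01408 m³/s
w_2 = (8.0 − 1.6)/2 = 3.2 m; q_2 = 0.50 × 0.34 × 3.2 = 0.5440 m³/s
w_3 = (10.6 − 3.2)/2 = 3.7 m; q_3 = 0.45 × 0.44 × 3.7 = 0.7326 m³/s
w_4 = (15.0 − 8.0)/2 = 3.5 m; q_4 = 0.53 × 0.51 × 3.5 = 0.9461 m³/s
w_5 = (15.0 − 10.6)/2 = 2.2 m; q_5 = 0.24 × 0.15 × 2.2 = 0.07920 m³/s
Q = Σ qᵢ = 2.316 m³/s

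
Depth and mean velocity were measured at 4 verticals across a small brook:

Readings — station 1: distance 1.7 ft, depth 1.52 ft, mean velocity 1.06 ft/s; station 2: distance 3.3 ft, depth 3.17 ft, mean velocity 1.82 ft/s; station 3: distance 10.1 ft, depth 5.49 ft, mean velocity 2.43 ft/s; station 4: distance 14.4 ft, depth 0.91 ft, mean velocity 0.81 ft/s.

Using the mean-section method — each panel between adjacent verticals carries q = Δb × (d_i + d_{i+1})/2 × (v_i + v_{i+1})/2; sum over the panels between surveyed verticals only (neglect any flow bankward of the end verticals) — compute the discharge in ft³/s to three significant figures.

Panel 1-2: Δb = 1.6 ft, d̄ = (1.52+3.17)/2 = 2.345, v̄ = (1.06+1.82)/2 = 1.44 → q = 1.6×2.345×1.44 = 5.403 ft³/s
Panel 2-3: Δb = 6.8 ft, d̄ = (3.17+5.49)/2 = 4.33, v̄ = (1.82+2.43)/2 = 2.125 → q = 6.8×4.33×2.125 = 62.57 ft³/s
Panel 3-4: Δb = 4.3 ft, d̄ = (5.49+0.91)/2 = 3.2, v̄ = (2.43+0.81)/2 = 1.62 → q = 4.3×3.2×1.62 = 22.29 ft³/s
Q = Σ q = 90.26 ft³/s

90.3 ft³/s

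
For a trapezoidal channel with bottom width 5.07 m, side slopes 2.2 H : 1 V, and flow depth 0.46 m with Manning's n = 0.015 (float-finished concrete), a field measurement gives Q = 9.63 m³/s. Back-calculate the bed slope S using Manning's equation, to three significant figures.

A = (b + z·y)·y = (5.07 + 2.2×0.46)×0.46 = 2.798 m²
P = b + 2y√(1+z²) = 5.07 + 2×0.46×√(1+2.2²) = 7.293 m
R = A/P = 2.798/7.293 = 0.3836 m
S = (Q·n / (1·A·R^(2/3)))² = (9.63×0.015 / (1×2.798×0.5279))² = 0.009564

0.00956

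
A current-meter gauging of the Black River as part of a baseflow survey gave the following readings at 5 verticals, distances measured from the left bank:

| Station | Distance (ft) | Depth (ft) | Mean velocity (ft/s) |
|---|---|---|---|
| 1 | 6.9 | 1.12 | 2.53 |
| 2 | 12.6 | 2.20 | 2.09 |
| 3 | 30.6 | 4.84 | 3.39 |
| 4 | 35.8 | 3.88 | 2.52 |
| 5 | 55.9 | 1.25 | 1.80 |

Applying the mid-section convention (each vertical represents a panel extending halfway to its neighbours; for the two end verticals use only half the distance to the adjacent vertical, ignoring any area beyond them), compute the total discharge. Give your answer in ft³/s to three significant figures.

399 ft³/s

w_1 = (12.6 − 6.9)/2 = 2.85 ft; q_1 = 2.53 × 1.12 × 2.85 = 8.076 ft³/s
w_2 = (30.6 − 6.9)/2 = 11.85 ft; q_2 = 2.09 × 2.20 × 11.85 = 54.49 ft³/s
w_3 = (35.8 − 12.6)/2 = 11.6 ft; q_3 = 3.39 × 4.84 × 11.6 = 190.3 ft³/s
w_4 = (55.9 − 30.6)/2 = 12.65 ft; q_4 = 2.52 × 3.88 × 12.65 = 123.7 ft³/s
w_5 = (55.9 − 35.8)/2 = 10.05 ft; q_5 = 1.80 × 1.25 × 10.05 = 22.61 ft³/s
Q = Σ qᵢ = 399.2 ft³/s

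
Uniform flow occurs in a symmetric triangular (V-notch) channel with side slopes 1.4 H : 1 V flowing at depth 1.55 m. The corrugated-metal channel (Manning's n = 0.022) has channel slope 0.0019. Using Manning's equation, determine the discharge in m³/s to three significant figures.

4.90 m³/s

A = z·y² = 1.4×1.55² = 3.364 m²
P = 2y√(1+z²) = 2×1.55×√(1+1.4²) = 5.333 m
R = A/P = 3.364/5.333 = 0.6306 m
Q = (1/n)·A·R^(2/3)·S^(1/2) = (1/0.022) × 3.364 × 0.6306^(2/3) × 0.0019^(1/2) = 4.901 m³/s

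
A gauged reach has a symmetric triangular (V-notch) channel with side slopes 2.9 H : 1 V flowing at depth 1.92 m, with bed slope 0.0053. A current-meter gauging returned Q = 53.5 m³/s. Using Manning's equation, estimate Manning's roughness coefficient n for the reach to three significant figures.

0.0136

A = z·y² = 2.9×1.92² = 10.69 m²
P = 2y√(1+z²) = 2×1.92×√(1+2.9²) = 11.78 m
R = A/P = 10.69/11.78 = 0.9076 m
n = (1/Q)·A·R^(2/3)·S^(1/2) = (1/53.5) × 10.69 × 0.9374 × 0.07280 = 0.01364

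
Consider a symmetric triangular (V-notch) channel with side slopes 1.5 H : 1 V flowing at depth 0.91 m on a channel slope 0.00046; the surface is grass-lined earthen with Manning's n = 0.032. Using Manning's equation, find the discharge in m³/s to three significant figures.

0.436 m³/s

A = z·y² = 1.5×0.91² = 1.242 m²
P = 2y√(1+z²) = 2×0.91×√(1+1.5²) = 3.281 m
R = A/P = 1.242/3.281 = 0.3786 m
Q = (1/n)·A·R^(2/3)·S^(1/2) = (1/0.032) × 1.242 × 0.3786^(2/3) × 0.00046^(1/2) = 0.4357 m³/s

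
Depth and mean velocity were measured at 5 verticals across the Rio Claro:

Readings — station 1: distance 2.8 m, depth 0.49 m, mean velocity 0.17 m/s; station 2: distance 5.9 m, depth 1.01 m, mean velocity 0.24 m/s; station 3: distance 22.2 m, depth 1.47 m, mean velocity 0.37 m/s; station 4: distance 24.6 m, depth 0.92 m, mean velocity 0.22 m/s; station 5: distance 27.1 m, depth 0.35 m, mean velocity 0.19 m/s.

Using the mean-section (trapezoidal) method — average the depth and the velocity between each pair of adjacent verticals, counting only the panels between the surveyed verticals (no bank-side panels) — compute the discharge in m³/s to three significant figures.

7.81 m³/s

Panel 1-2: Δb = 3.1 m, d̄ = (0.49+1.01)/2 = 0.75, v̄ = (0.17+0.24)/2 = 0.205 → q = 3.1×0.75×0.205 = 0.4766 m³/s
Panel 2-3: Δb = 16.3 m, d̄ = (1.01+1.47)/2 = 1.24, v̄ = (0.24+0.37)/2 = 0.305 → q = 16.3×1.24×0.305 = 6.165 m³/s
Panel 3-4: Δb = 2.4 m, d̄ = (1.47+0.92)/2 = 1.195, v̄ = (0.37+0.22)/2 = 0.295 → q = 2.4×1.195×0.295 = 0.8461 m³/s
Panel 4-5: Δb = 2.5 m, d̄ = (0.92+0.35)/2 = 0.635, v̄ = (0.22+0.19)/2 = 0.205 → q = 2.5×0.635×0.205 = 0.3254 m³/s
Q = Σ q = 7.813 m³/s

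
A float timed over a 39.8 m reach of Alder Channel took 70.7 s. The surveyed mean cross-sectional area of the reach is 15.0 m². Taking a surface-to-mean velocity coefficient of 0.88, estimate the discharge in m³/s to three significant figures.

7.43 m³/s

v_surface = L / t̄ = 39.8 / 70.7 = 0.5629 m/s
v_mean = 0.88 × 0.5629 = 0.4954 m/s
Q = A × v_mean = 15.0 × 0.4954 = 7.431 m³/s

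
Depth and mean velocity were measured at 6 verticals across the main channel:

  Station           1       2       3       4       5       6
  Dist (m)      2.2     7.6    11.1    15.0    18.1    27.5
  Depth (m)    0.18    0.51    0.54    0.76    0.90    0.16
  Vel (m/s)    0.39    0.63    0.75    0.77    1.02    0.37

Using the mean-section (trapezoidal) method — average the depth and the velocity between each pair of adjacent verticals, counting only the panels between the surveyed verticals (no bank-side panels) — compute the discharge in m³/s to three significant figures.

Panel 1-2: Δb = 5.4 m, d̄ = (0.18+0.51)/2 = 0.345, v̄ = (0.39+0.63)/2 = 0.51 → q = 5.4×0.345×0.51 = 0.9501 m³/s
Panel 2-3: Δb = 3.5 m, d̄ = (0.51+0.54)/2 = 0.525, v̄ = (0.63+0.75)/2 = 0.69 → q = 3.5×0.525×0.69 = 1.268 m³/s
Panel 3-4: Δb = 3.9 m, d̄ = (0.54+0.76)/2 = 0.65, v̄ = (0.75+0.77)/2 = 0.76 → q = 3.9×0.65×0.76 = 1.927 m³/s
Panel 4-5: Δb = 3.1 m, d̄ = (0.76+0.90)/2 = 0.83, v̄ = (0.77+1.02)/2 = 0.895 → q = 3.1×0.83×0.895 = 2.303 m³/s
Panel 5-6: Δb = 9.4 m, d̄ = (0.90+0.16)/2 = 0.53, v̄ = (1.02+0.37)/2 = 0.695 → q = 9.4×0.53×0.695 = 3.462 m³/s
Q = Σ q = 9.910 m³/s

9.91 m³/s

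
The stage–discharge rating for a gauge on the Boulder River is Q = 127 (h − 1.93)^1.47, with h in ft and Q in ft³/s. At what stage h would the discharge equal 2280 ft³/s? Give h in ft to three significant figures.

9.06 ft

h − h₀ = (Q/C)^(1/b) = (2280/127)^(1/1.47) = 7.131 ft
h = 1.93 + 7.131 = 9.061 ft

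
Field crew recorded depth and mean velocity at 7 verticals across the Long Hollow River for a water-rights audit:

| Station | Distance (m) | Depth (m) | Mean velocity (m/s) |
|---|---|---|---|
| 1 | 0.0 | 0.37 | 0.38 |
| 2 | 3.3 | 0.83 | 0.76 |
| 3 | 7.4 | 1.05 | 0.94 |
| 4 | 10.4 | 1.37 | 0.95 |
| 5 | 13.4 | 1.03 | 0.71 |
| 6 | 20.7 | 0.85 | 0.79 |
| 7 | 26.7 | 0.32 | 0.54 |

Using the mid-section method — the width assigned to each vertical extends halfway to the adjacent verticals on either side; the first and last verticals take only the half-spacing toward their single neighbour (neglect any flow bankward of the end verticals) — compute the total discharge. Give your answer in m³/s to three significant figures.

18.7 m³/s

w_1 = (3.3 − 0.0)/2 = 1.65 m; q_1 = 0.38 × 0.37 × 1.65 = 0.2320 m³/s
w_2 = (7.4 − 0.0)/2 = 3.7 m; q_2 = 0.76 × 0.83 × 3.7 = 2.334 m³/s
w_3 = (10.4 − 3.3)/2 = 3.55 m; q_3 = 0.94 × 1.05 × 3.55 = 3.504 m³/s
w_4 = (13.4 − 7.4)/2 = 3 m; q_4 = 0.95 × 1.37 × 3 = 3.905 m³/s
w_5 = (20.7 − 10.4)/2 = 5.15 m; q_5 = 0.71 × 1.03 × 5.15 = 3.766 m³/s
w_6 = (26.7 − 13.4)/2 = 6.65 m; q_6 = 0.79 × 0.85 × 6.65 = 4.465 m³/s
w_7 = (26.7 − 20.7)/2 = 3 m; q_7 = 0.54 × 0.32 × 3 = 0.5184 m³/s
Q = Σ qᵢ = 18.72 m³/s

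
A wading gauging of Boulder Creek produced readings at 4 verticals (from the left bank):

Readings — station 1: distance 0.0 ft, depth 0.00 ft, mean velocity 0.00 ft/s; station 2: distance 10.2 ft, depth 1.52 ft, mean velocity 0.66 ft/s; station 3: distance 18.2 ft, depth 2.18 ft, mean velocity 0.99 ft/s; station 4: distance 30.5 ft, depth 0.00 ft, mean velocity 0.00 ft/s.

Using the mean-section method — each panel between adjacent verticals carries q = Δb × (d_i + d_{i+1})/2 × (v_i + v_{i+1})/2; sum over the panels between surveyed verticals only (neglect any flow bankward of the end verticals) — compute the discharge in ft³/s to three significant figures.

Panel 1-2: Δb = 10.2 ft, d̄ = (0.00+1.52)/2 = 0.76, v̄ = (0.00+0.66)/2 = 0.33 → q = 10.2×0.76×0.33 = 2.558 ft³/s
Panel 2-3: Δb = 8 ft, d̄ = (1.52+2.18)/2 = 1.85, v̄ = (0.66+0.99)/2 = 0.825 → q = 8×1.85×0.825 = 12.21 ft³/s
Panel 3-4: Δb = 12.3 ft, d̄ = (2.18+0.00)/2 = 1.09, v̄ = (0.99+0.00)/2 = 0.495 → q = 12.3×1.09×0.495 = 6.636 ft³/s
Q = Σ q = 21.40 ft³/s

21.4 ft³/s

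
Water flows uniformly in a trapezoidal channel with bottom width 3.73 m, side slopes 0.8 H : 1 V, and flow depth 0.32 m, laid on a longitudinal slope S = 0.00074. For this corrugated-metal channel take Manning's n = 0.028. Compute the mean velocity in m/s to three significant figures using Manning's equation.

A = (b + z·y)·y = (3.73 + 0.8×0.32)×0.32 = 1.276 m²
P = b + 2y√(1+z²) = 3.73 + 2×0.32×√(1+0.8²) = 4.550 m
R = A/P = 1.276/4.550 = 0.2804 m
Q = (1/n)·A·R^(2/3)·S^(1/2) = (1/0.028) × 1.276 × 0.2804^(2/3) × 0.00074^(1/2) = 0.5308 m³/s
V = Q/A = 0.5308/1.276 = 0.4162 m/s

0.416 m/s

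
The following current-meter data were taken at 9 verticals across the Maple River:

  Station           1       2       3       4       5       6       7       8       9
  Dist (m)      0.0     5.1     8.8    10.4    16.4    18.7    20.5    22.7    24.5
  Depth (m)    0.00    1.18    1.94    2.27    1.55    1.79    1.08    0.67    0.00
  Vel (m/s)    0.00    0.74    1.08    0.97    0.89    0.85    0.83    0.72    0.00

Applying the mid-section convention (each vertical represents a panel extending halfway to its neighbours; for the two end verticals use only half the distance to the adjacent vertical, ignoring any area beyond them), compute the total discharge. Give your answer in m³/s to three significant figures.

29.4 m³/s

w_2 = (8.8 − 0.0)/2 = 4.4 m; q_2 = 0.74 × 1.18 × 4.4 = 3.842 m³/s
w_3 = (10.4 − 5.1)/2 = 2.65 m; q_3 = 1.08 × 1.94 × 2.65 = 5.552 m³/s
w_4 = (16.4 − 8.8)/2 = 3.8 m; q_4 = 0.97 × 2.27 × 3.8 = 8.367 m³/s
w_5 = (18.7 − 10.4)/2 = 4.15 m; q_5 = 0.89 × 1.55 × 4.15 = 5.725 m³/s
w_6 = (20.5 − 16.4)/2 = 2.05 m; q_6 = 0.85 × 1.79 × 2.05 = 3.119 m³/s
w_7 = (22.7 − 18.7)/2 = 2 m; q_7 = 0.83 × 1.08 × 2 = 1.793 m³/s
w_8 = (24.5 − 20.5)/2 = 2 m; q_8 = 0.72 × 0.67 × 2 = 0.9648 m³/s
Stations 1, 9 contribute zero (depth or velocity is 0).
Q = Σ qᵢ = 29.36 m³/s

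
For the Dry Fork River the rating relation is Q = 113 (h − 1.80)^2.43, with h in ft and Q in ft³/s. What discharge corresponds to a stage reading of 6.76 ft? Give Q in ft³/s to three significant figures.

5530 ft³/s

Q = 113 × (6.76 − 1.80)^2.43 = 113 × 4.96^2.43 = 5535 ft³/s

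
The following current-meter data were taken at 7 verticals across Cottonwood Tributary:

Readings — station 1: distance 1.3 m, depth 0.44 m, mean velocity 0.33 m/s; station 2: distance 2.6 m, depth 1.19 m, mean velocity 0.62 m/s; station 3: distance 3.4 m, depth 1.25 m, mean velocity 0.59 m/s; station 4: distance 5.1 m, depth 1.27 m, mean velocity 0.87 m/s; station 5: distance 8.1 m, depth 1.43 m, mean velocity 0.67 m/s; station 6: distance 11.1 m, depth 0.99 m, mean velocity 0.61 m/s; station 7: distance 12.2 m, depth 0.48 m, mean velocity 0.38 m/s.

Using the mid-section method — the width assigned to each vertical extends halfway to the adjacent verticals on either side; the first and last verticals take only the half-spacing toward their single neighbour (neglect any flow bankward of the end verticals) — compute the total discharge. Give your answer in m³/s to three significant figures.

w_1 = (2.6 − 1.3)/2 = 0.65 m; q_1 = 0.33 × 0.44 × 0.65 = 0.09438 m³/s
w_2 = (3.4 − 1.3)/2 = 1.05 m; q_2 = 0.62 × 1.19 × 1.05 = 0.7747 m³/s
w_3 = (5.1 − 2.6)/2 = 1.25 m; q_3 = 0.59 × 1.25 × 1.25 = 0.9219 m³/s
w_4 = (8.1 − 3.4)/2 = 2.35 m; q_4 = 0.87 × 1.27 × 2.35 = 2.597 m³/s
w_5 = (11.1 − 5.1)/2 = 3 m; q_5 = 0.67 × 1.43 × 3 = 2.874 m³/s
w_6 = (12.2 − 8.1)/2 = 2.05 m; q_6 = 0.61 × 0.99 × 2.05 = 1.238 m³/s
w_7 = (12.2 − 11.1)/2 = 0.55 m; q_7 = 0.38 × 0.48 × 0.55 = 0.1003 m³/s
Q = Σ qᵢ = 8.600 m³/s

8.60 m³/s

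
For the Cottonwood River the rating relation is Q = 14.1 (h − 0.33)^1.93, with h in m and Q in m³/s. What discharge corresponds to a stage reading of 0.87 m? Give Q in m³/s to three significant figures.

Q = 14.1 × (0.87 − 0.33)^1.93 = 14.1 × 0.54^1.93 = 4.293 m³/s

4.29 m³/s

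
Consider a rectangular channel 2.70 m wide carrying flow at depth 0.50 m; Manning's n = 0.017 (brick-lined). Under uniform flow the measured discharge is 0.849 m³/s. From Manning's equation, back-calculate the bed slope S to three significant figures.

0.000438

A = b·y = 2.70 × 0.50 = 1.350 m²
P = b + 2y = 2.70 + 2×0.50 = 3.700 m
R = A/P = 1.350/3.700 = 0.3649 m
S = (Q·n / (1·A·R^(2/3)))² = (0.849×0.017 / (1×1.350×0.5106))² = 0.0004384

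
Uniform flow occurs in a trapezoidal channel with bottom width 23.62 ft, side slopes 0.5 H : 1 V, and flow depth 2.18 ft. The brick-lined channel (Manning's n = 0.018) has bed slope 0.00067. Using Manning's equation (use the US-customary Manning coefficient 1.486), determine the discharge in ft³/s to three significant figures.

A = (b + z·y)·y = (23.62 + 0.5×2.18)×2.18 = 53.87 ft²
P = b + 2y√(1+z²) = 23.62 + 2×2.18×√(1+0.5²) = 28.49 ft
R = A/P = 53.87/28.49 = 1.890 ft
Q = (1.486/n)·A·R^(2/3)·S^(1/2) = (1.486/0.018) × 53.87 × 1.890^(2/3) × 0.00067^(1/2) = 176.0 ft³/s

176 ft³/s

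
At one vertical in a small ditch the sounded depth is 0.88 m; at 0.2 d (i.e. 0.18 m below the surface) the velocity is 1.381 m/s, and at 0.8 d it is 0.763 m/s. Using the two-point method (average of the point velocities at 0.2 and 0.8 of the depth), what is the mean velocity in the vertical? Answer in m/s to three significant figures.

v̄ = (1.381 + 0.763) / 2 = 1.072 m/s

1.07 m/s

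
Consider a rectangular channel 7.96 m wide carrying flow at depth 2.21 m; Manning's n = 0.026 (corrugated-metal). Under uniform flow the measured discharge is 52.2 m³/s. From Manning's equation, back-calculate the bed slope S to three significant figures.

0.00373

A = b·y = 7.96 × 2.21 = 17.59 m²
P = b + 2y = 7.96 + 2×2.21 = 12.38 m
R = A/P = 17.59/12.38 = 1.421 m
S = (Q·n / (1·A·R^(2/3)))² = (52.2×0.026 / (1×17.59×1.264))² = 0.003726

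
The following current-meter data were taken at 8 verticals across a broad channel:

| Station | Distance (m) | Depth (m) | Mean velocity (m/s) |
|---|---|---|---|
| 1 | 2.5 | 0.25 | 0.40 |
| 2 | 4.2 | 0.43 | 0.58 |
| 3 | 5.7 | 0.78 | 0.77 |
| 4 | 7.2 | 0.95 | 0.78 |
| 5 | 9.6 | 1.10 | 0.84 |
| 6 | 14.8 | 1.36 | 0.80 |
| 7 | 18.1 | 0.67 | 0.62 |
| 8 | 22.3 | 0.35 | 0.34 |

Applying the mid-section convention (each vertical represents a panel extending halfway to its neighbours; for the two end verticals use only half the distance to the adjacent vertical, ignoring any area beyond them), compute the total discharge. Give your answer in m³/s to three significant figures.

12.8 m³/s

w_1 = (4.2 − 2.5)/2 = 0.85 m; q_1 = 0.40 × 0.25 × 0.85 = 0.08500 m³/s
w_2 = (5.7 − 2.5)/2 = 1.6 m; q_2 = 0.58 × 0.43 × 1.6 = 0.3990 m³/s
w_3 = (7.2 − 4.2)/2 = 1.5 m; q_3 = 0.77 × 0.78 × 1.5 = 0.9009 m³/s
w_4 = (9.6 − 5.7)/2 = 1.95 m; q_4 = 0.78 × 0.95 × 1.95 = 1.445 m³/s
w_5 = (14.8 − 7.2)/2 = 3.8 m; q_5 = 0.84 × 1.10 × 3.8 = 3.511 m³/s
w_6 = (18.1 − 9.6)/2 = 4.25 m; q_6 = 0.80 × 1.36 × 4.25 = 4.624 m³/s
w_7 = (22.3 − 14.8)/2 = 3.75 m; q_7 = 0.62 × 0.67 × 3.75 = 1.558 m³/s
w_8 = (22.3 − 18.1)/2 = 2.1 m; q_8 = 0.34 × 0.35 × 2.1 = 0.2499 m³/s
Q = Σ qᵢ = 12.77 m³/s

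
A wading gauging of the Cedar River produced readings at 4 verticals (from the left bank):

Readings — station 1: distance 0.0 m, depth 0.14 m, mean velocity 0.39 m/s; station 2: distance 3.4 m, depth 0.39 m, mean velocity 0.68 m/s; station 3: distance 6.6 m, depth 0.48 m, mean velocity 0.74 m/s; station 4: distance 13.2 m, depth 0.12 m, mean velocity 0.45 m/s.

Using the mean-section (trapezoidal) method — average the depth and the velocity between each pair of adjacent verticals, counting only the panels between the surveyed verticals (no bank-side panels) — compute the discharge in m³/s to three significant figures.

Panel 1-2: Δb = 3.4 m, d̄ = (0.14+0.39)/2 = 0.265, v̄ = (0.39+0.68)/2 = 0.535 → q = 3.4×0.265×0.535 = 0.4820 m³/s
Panel 2-3: Δb = 3.2 m, d̄ = (0.39+0.48)/2 = 0.435, v̄ = (0.68+0.74)/2 = 0.71 → q = 3.2×0.435×0.71 = 0.9883 m³/s
Panel 3-4: Δb = 6.6 m, d̄ = (0.48+0.12)/2 = 0.3, v̄ = (0.74+0.45)/2 = 0.595 → q = 6.6×0.3×0.595 = 1.178 m³/s
Q = Σ q = 2.648 m³/s

2.65 m³/s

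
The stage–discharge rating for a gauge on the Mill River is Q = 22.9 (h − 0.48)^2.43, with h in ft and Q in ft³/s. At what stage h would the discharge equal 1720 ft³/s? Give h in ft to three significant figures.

h − h₀ = (Q/C)^(1/b) = (1720/22.9)^(1/2.43) = 5.914 ft
h = 0.48 + 5.914 = 6.394 ft

6.39 ft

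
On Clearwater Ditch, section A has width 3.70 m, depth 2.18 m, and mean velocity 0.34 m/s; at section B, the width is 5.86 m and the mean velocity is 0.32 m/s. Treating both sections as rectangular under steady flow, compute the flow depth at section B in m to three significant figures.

Q = A₁V₁ = (3.70×2.18) × 0.34 = 2.742 m³/s
d₂ = Q/(b₂ V₂) = 2.742/(5.86×0.32) = 1.462 m

1.46 m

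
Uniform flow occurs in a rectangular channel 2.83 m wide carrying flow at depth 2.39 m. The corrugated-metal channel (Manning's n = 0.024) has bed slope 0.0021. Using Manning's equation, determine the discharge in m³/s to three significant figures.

11.9 m³/s

A = b·y = 2.83 × 2.39 = 6.764 m²
P = b + 2y = 2.83 + 2×2.39 = 7.610 m
R = A/P = 6.764/7.610 = 0.8888 m
Q = (1/n)·A·R^(2/3)·S^(1/2) = (1/0.024) × 6.764 × 0.8888^(2/3) × 0.0021^(1/2) = 11.94 m³/s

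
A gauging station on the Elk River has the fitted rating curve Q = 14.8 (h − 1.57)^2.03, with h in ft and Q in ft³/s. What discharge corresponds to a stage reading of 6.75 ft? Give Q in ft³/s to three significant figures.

Q = 14.8 × (6.75 − 1.57)^2.03 = 14.8 × 5.18^2.03 = 417.2 ft³/s

417 ft³/s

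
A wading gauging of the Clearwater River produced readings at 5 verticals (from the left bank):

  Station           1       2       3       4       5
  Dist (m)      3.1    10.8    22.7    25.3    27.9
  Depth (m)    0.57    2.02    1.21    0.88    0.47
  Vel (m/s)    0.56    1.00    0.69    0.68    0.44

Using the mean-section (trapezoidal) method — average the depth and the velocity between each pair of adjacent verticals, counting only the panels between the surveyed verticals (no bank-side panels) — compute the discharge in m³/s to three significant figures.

Panel 1-2: Δb = 7.7 m, d̄ = (0.57+2.02)/2 = 1.295, v̄ = (0.56+1.00)/2 = 0.78 → q = 7.7×1.295×0.78 = 7.778 m³/s
Panel 2-3: Δb = 11.9 m, d̄ = (2.02+1.21)/2 = 1.615, v̄ = (1.00+0.69)/2 = 0.845 → q = 11.9×1.615×0.845 = 16.24 m³/s
Panel 3-4: Δb = 2.6 m, d̄ = (1.21+0.88)/2 = 1.045, v̄ = (0.69+0.68)/2 = 0.685 → q = 2.6×1.045×0.685 = 1.861 m³/s
Panel 4-5: Δb = 2.6 m, d̄ = (0.88+0.47)/2 = 0.675, v̄ = (0.68+0.44)/2 = 0.56 → q = 2.6×0.675×0.56 = 0.9828 m³/s
Q = Σ q = 26.86 m³/s

26.9 m³/s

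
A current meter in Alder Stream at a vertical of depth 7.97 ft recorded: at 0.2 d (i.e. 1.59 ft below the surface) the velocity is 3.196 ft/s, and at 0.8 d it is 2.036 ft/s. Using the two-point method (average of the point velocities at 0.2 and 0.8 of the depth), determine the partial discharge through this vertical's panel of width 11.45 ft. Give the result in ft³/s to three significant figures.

239 ft³/s

v̄ = (3.196 + 2.036) / 2 = 2.616 ft/s
q = v̄ × d × w = 2.616 × 7.97 × 11.45 = 238.7 ft³/s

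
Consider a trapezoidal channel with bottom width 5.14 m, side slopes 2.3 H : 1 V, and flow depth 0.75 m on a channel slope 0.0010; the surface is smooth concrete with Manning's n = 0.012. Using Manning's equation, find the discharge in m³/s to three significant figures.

9.42 m³/s

A = (b + z·y)·y = (5.14 + 2.3×0.75)×0.75 = 5.149 m²
P = b + 2y√(1+z²) = 5.14 + 2×0.75×√(1+2.3²) = 8.902 m
R = A/P = 5.149/8.902 = 0.5784 m
Q = (1/n)·A·R^(2/3)·S^(1/2) = (1/0.012) × 5.149 × 0.5784^(2/3) × 0.0010^(1/2) = 9.419 m³/s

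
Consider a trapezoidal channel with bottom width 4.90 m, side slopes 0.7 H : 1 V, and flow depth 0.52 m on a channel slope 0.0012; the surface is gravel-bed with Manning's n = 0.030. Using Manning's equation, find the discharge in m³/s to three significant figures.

A = (b + z·y)·y = (4.90 + 0.7×0.52)×0.52 = 2.737 m²
P = b + 2y√(1+z²) = 4.90 + 2×0.52×√(1+0.7²) = 6.169 m
R = A/P = 2.737/6.169 = 0.4437 m
Q = (1/n)·A·R^(2/3)·S^(1/2) = (1/0.030) × 2.737 × 0.4437^(2/3) × 0.0012^(1/2) = 1.839 m³/s

1.84 m³/s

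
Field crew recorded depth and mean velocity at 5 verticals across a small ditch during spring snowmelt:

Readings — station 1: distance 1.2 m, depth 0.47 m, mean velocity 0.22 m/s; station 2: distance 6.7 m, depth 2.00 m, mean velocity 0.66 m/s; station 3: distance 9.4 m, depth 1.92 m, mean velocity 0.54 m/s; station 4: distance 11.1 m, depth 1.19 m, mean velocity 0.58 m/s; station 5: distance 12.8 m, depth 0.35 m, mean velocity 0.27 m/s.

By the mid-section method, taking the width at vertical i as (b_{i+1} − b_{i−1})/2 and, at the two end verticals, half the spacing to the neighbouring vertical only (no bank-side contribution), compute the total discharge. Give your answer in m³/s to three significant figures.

9.23 m³/s

w_1 = (6.7 − 1.2)/2 = 2.75 m; q_1 = 0.22 × 0.47 × 2.75 = 0.2844 m³/s
w_2 = (9.4 − 1.2)/2 = 4.1 m; q_2 = 0.66 × 2.00 × 4.1 = 5.412 m³/s
w_3 = (11.1 − 6.7)/2 = 2.2 m; q_3 = 0.54 × 1.92 × 2.2 = 2.281 m³/s
w_4 = (12.8 − 9.4)/2 = 1.7 m; q_4 = 0.58 × 1.19 × 1.7 = 1.173 m³/s
w_5 = (12.8 − 11.1)/2 = 0.85 m; q_5 = 0.27 × 0.35 × 0.85 = 0.08033 m³/s
Q = Σ qᵢ = 9.231 m³/s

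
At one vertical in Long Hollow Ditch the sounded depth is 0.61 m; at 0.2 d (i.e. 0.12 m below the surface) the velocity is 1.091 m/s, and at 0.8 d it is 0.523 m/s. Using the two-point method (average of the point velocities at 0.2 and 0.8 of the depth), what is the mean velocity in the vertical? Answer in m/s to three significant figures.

v̄ = (1.091 + 0.523) / 2 = 0.8070 m/s

0.807 m/s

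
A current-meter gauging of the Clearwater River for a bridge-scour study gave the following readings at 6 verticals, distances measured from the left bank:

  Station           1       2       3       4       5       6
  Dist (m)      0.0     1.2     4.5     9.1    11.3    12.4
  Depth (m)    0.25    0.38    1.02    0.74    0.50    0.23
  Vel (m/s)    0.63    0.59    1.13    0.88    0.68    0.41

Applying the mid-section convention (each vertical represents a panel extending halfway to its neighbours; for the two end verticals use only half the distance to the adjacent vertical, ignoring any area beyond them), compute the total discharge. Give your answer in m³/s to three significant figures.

w_1 = (1.2 − 0.0)/2 = 0.6 m; q_1 = 0.63 × 0.25 × 0.6 = 0.09450 m³/s
w_2 = (4.5 − 0.0)/2 = 2.25 m; q_2 = 0.59 × 0.38 × 2.25 = 0.5045 m³/s
w_3 = (9.1 − 1.2)/2 = 3.95 m; q_3 = 1.13 × 1.02 × 3.95 = 4.553 m³/s
w_4 = (11.3 − 4.5)/2 = 3.4 m; q_4 = 0.88 × 0.74 × 3.4 = 2.214 m³/s
w_5 = (12.4 − 9.1)/2 = 1.65 m; q_5 = 0.68 × 0.50 × 1.65 = 0.5610 m³/s
w_6 = (12.4 − 11.3)/2 = 0.55 m; q_6 = 0.41 × 0.23 × 0.55 = 0.05187 m³/s
Q = Σ qᵢ = 7.979 m³/s

7.98 m³/s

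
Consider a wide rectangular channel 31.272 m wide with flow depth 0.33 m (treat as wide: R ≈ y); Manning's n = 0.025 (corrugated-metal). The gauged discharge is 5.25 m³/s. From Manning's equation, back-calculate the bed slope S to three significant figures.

A = b·y = 31.272 × 0.33 = 10.32 m²
Wide channel: R ≈ y = 0.33 m
S = (Q·n / (1·A·R^(2/3)))² = (5.25×0.025 / (1×10.32×0.4775))² = 0.0007093

0.000709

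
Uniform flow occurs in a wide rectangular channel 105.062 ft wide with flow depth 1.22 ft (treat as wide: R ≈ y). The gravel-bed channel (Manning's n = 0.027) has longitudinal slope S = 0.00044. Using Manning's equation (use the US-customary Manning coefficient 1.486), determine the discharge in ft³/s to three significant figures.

A = b·y = 105.062 × 1.22 = 128.2 ft²
Wide channel: R ≈ y = 1.22 ft
Q = (1.486/n)·A·R^(2/3)·S^(1/2) = (1.486/0.027) × 128.2 × 1.220^(2/3) × 0.00044^(1/2) = 169.0 ft³/s

169 ft³/s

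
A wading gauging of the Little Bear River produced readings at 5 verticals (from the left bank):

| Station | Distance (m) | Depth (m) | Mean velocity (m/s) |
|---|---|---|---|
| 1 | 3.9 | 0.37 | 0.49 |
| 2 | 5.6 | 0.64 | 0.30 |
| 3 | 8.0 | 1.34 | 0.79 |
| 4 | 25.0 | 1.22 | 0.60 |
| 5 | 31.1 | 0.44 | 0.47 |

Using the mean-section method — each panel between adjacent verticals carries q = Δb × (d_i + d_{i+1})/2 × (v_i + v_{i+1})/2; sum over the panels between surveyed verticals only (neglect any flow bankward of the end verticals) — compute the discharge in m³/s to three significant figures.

Panel 1-2: Δb = 1.7 m, d̄ = (0.37+0.64)/2 = 0.505, v̄ = (0.49+0.30)/2 = 0.395 → q = 1.7×0.505×0.395 = 0.3391 m³/s
Panel 2-3: Δb = 2.4 m, d̄ = (0.64+1.34)/2 = 0.99, v̄ = (0.30+0.79)/2 = 0.545 → q = 2.4×0.99×0.545 = 1.295 m³/s
Panel 3-4: Δb = 17 m, d̄ = (1.34+1.22)/2 = 1.28, v̄ = (0.79+0.60)/2 = 0.695 → q = 17×1.28×0.695 = 15.12 m³/s
Panel 4-5: Δb = 6.1 m, d̄ = (1.22+0.44)/2 = 0.83, v̄ = (0.60+0.47)/2 = 0.535 → q = 6.1×0.83×0.535 = 2.709 m³/s
Q = Σ q = 19.47 m³/s

19.5 m³/s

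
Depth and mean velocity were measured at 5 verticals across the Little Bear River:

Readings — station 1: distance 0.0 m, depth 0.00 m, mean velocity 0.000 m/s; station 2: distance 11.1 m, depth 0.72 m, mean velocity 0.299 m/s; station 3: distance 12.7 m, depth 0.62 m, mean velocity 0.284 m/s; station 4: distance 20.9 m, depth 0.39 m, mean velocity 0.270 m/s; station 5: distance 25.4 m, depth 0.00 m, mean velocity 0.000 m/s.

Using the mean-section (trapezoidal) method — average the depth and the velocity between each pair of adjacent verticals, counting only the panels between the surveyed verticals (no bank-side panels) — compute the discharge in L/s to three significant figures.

Panel 1-2: Δb = 11.1 m, d̄ = (0.00+0.72)/2 = 0.36, v̄ = (0.000+0.299)/2 = 0.1495 → q = 11.1×0.36×0.1495 = 0.5974 m³/s
Panel 2-3: Δb = 1.6 m, d̄ = (0.72+0.62)/2 = 0.67, v̄ = (0.299+0.284)/2 = 0.2915 → q = 1.6×0.67×0.2915 = 0.3125 m³/s
Panel 3-4: Δb = 8.2 m, d̄ = (0.62+0.39)/2 = 0.505, v̄ = (0.284+0.270)/2 = 0.277 → q = 8.2×0.505×0.277 = 1.147 m³/s
Panel 4-5: Δb = 4.5 m, d̄ = (0.39+0.00)/2 = 0.195, v̄ = (0.270+0.000)/2 = 0.135 → q = 4.5×0.195×0.135 = 0.1185 m³/s
Q = Σ q = 2.175 m³/s
= 2.175 × 1000 = 2175 L/s

2180 L/s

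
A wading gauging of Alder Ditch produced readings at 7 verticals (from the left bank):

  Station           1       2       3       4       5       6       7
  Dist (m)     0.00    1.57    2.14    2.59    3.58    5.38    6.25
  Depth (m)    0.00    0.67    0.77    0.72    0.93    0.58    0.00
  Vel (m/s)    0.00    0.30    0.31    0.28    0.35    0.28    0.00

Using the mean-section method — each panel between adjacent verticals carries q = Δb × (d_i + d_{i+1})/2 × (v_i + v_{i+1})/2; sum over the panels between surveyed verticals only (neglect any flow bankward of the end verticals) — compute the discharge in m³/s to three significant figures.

Panel 1-2: Δb = 1.57 m, d̄ = (0.00+0.67)/2 = 0.335, v̄ = (0.00+0.30)/2 = 0.15 → q = 1.57×0.335×0.15 = 0.07889 m³/s
Panel 2-3: Δb = 0.57 m, d̄ = (0.67+0.77)/2 = 0.72, v̄ = (0.30+0.31)/2 = 0.305 → q = 0.57×0.72×0.305 = 0.1252 m³/s
Panel 3-4: Δb = 0.45 m, d̄ = (0.77+0.72)/2 = 0.745, v̄ = (0.31+0.28)/2 = 0.295 → q = 0.45×0.745×0.295 = 0.09890 m³/s
Panel 4-5: Δb = 0.99 m, d̄ = (0.72+0.93)/2 = 0.825, v̄ = (0.28+0.35)/2 = 0.315 → q = 0.99×0.825×0.315 = 0.2573 m³/s
Panel 5-6: Δb = 1.8 m, d̄ = (0.93+0.58)/2 = 0.755, v̄ = (0.35+0.28)/2 = 0.315 → q = 1.8×0.755×0.315 = 0.4281 m³/s
Panel 6-7: Δb = 0.87 m, d̄ = (0.58+0.00)/2 = 0.29, v̄ = (0.28+0.00)/2 = 0.14 → q = 0.87×0.29×0.14 = 0.03532 m³/s
Q = Σ q = 1.024 m³/s

1.02 m³/s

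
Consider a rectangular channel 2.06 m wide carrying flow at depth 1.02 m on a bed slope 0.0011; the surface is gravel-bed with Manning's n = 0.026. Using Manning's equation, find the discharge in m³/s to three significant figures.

A = b·y = 2.06 × 1.02 = 2.101 m²
P = b + 2y = 2.06 + 2×1.02 = 4.100 m
R = A/P = 2.101/4.100 = 0.5125 m
Q = (1/n)·A·R^(2/3)·S^(1/2) = (1/0.026) × 2.101 × 0.5125^(2/3) × 0.0011^(1/2) = 1.717 m³/s

1.72 m³/s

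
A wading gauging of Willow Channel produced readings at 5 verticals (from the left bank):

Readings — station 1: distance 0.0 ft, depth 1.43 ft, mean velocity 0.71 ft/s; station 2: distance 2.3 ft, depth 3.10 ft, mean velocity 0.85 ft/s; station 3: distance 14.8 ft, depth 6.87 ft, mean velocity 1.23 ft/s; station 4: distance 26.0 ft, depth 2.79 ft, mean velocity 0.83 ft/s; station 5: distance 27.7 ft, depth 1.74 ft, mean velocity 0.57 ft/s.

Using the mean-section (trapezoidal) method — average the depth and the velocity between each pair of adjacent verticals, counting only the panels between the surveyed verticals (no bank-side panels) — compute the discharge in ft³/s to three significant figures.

127 ft³/s

Panel 1-2: Δb = 2.3 ft, d̄ = (1.43+3.10)/2 = 2.265, v̄ = (0.71+0.85)/2 = 0.78 → q = 2.3×2.265×0.78 = 4.063 ft³/s
Panel 2-3: Δb = 12.5 ft, d̄ = (3.10+6.87)/2 = 4.985, v̄ = (0.85+1.23)/2 = 1.04 → q = 12.5×4.985×1.04 = 64.81 ft³/s
Panel 3-4: Δb = 11.2 ft, d̄ = (6.87+2.79)/2 = 4.83, v̄ = (1.23+0.83)/2 = 1.03 → q = 11.2×4.83×1.03 = 55.72 ft³/s
Panel 4-5: Δb = 1.7 ft, d̄ = (2.79+1.74)/2 = 2.265, v̄ = (0.83+0.57)/2 = 0.7 → q = 1.7×2.265×0.7 = 2.695 ft³/s
Q = Σ q = 127.3 ft³/s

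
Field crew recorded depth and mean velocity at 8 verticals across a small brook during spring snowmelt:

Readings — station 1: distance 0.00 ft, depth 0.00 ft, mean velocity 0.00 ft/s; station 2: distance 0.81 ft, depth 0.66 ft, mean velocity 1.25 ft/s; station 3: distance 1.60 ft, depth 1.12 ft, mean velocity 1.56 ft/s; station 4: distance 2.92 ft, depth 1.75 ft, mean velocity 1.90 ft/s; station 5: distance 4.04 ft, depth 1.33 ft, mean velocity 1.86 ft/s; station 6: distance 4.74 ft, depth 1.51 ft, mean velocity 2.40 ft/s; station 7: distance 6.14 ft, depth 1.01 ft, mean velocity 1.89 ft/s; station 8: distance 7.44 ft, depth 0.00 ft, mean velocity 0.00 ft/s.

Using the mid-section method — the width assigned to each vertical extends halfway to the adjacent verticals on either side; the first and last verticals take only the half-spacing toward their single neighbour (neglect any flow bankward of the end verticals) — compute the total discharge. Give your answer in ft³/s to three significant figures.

15.2 ft³/s

w_2 = (1.60 − 0.00)/2 = 0.8 ft; q_2 = 1.25 × 0.66 × 0.8 = 0.6600 ft³/s
w_3 = (2.92 − 0.81)/2 = 1.055 ft; q_3 = 1.56 × 1.12 × 1.055 = 1.843 ft³/s
w_4 = (4.04 − 1.60)/2 = 1.22 ft; q_4 = 1.90 × 1.75 × 1.22 = 4.057 ft³/s
w_5 = (4.74 − 2.92)/2 = 0.91 ft; q_5 = 1.86 × 1.33 × 0.91 = 2.251 ft³/s
w_6 = (6.14 − 4.04)/2 = 1.05 ft; q_6 = 2.40 × 1.51 × 1.05 = 3.805 ft³/s
w_7 = (7.44 − 4.74)/2 = 1.35 ft; q_7 = 1.89 × 1.01 × 1.35 = 2.577 ft³/s
Stations 1, 8 contribute zero (depth or velocity is 0).
Q = Σ qᵢ = 15.19 ft³/s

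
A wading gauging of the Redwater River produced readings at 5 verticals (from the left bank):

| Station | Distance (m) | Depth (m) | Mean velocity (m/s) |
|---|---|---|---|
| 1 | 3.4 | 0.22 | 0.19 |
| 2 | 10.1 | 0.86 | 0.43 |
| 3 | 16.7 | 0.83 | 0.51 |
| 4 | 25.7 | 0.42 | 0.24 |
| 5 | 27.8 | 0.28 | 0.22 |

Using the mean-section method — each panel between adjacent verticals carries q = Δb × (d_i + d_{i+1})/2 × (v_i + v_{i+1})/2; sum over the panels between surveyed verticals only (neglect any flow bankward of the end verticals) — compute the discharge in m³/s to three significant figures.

6.02 m³/s

Panel 1-2: Δb = 6.7 m, d̄ = (0.22+0.86)/2 = 0.54, v̄ = (0.19+0.43)/2 = 0.31 → q = 6.7×0.54×0.31 = 1.122 m³/s
Panel 2-3: Δb = 6.6 m, d̄ = (0.86+0.83)/2 = 0.845, v̄ = (0.43+0.51)/2 = 0.47 → q = 6.6×0.845×0.47 = 2.621 m³/s
Panel 3-4: Δb = 9 m, d̄ = (0.83+0.42)/2 = 0.625, v̄ = (0.51+0.24)/2 = 0.375 → q = 9×0.625×0.375 = 2.109 m³/s
Panel 4-5: Δb = 2.1 m, d̄ = (0.42+0.28)/2 = 0.35, v̄ = (0.24+0.22)/2 = 0.23 → q = 2.1×0.35×0.23 = 0.1691 m³/s
Q = Σ q = 6.021 m³/s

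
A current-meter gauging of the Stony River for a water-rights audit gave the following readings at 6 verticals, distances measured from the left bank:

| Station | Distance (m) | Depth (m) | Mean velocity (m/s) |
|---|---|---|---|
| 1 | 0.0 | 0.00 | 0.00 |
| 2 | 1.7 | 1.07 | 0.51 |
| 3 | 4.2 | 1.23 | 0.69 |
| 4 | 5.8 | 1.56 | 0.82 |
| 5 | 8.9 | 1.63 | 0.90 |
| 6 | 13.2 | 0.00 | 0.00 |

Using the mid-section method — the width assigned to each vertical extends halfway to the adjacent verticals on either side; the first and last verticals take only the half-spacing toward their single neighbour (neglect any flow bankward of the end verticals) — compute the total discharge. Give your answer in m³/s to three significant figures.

w_2 = (4.2 − 0.0)/2 = 2.1 m; q_2 = 0.51 × 1.07 × 2.1 = 1.146 m³/s
w_3 = (5.8 − 1.7)/2 = 2.05 m; q_3 = 0.69 × 1.23 × 2.05 = 1.740 m³/s
w_4 = (8.9 − 4.2)/2 = 2.35 m; q_4 = 0.82 × 1.56 × 2.35 = 3.006 m³/s
w_5 = (13.2 − 5.8)/2 = 3.7 m; q_5 = 0.90 × 1.63 × 3.7 = 5.428 m³/s
Stations 1, 6 contribute zero (depth or velocity is 0).
Q = Σ qᵢ = 11.32 m³/s

11.3 m³/s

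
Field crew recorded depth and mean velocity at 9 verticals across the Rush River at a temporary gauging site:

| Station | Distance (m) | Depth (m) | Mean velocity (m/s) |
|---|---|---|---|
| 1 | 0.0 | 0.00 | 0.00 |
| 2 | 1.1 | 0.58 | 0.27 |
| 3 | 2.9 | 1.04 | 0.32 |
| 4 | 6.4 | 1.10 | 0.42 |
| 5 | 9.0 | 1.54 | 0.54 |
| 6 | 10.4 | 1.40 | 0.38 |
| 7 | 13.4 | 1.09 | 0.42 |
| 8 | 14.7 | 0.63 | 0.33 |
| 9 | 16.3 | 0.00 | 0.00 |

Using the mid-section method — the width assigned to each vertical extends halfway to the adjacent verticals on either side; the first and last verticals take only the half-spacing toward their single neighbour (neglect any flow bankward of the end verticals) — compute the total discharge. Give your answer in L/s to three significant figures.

6640 L/s

w_2 = (2.9 − 0.0)/2 = 1.45 m; q_2 = 0.27 × 0.58 × 1.45 = 0.2271 m³/s
w_3 = (6.4 − 1.1)/2 = 2.65 m; q_3 = 0.32 × 1.04 × 2.65 = 0.8819 m³/s
w_4 = (9.0 − 2.9)/2 = 3.05 m; q_4 = 0.42 × 1.10 × 3.05 = 1.409 m³/s
w_5 = (10.4 − 6.4)/2 = 2 m; q_5 = 0.54 × 1.54 × 2 = 1.663 m³/s
w_6 = (13.4 − 9.0)/2 = 2.2 m; q_6 = 0.38 × 1.40 × 2.2 = 1.170 m³/s
w_7 = (14.7 − 10.4)/2 = 2.15 m; q_7 = 0.42 × 1.09 × 2.15 = 0.9843 m³/s
w_8 = (16.3 − 13.4)/2 = 1.45 m; q_8 = 0.33 × 0.63 × 1.45 = 0.3015 m³/s
Stations 1, 9 contribute zero (depth or velocity is 0).
Q = Σ qᵢ = 6.637 m³/s
= 6.637 × 1000 = 6637 L/s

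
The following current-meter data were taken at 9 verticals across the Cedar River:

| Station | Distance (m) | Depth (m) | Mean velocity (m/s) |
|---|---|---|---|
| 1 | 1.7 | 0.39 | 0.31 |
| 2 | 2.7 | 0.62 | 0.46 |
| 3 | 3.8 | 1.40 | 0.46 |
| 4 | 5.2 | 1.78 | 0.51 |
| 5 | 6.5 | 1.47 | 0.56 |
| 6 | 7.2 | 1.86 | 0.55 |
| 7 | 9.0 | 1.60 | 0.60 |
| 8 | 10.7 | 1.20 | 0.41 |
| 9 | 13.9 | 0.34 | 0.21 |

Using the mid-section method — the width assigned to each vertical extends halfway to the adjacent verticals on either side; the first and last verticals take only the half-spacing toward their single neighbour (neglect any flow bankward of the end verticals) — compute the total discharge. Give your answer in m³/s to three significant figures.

7.49 m³/s

w_1 = (2.7 − 1.7)/2 = 0.5 m; q_1 = 0.31 × 0.39 × 0.5 = 0.06045 m³/s
w_2 = (3.8 − 1.7)/2 = 1.05 m; q_2 = 0.46 × 0.62 × 1.05 = 0.2995 m³/s
w_3 = (5.2 − 2.7)/2 = 1.25 m; q_3 = 0.46 × 1.40 × 1.25 = 0.8050 m³/s
w_4 = (6.5 − 3.8)/2 = 1.35 m; q_4 = 0.51 × 1.78 × 1.35 = 1.226 m³/s
w_5 = (7.2 − 5.2)/2 = 1 m; q_5 = 0.56 × 1.47 × 1 = 0.8232 m³/s
w_6 = (9.0 − 6.5)/2 = 1.25 m; q_6 = 0.55 × 1.86 × 1.25 = 1.279 m³/s
w_7 = (10.7 − 7.2)/2 = 1.75 m; q_7 = 0.60 × 1.60 × 1.75 = 1.680 m³/s
w_8 = (13.9 − 9.0)/2 = 2.45 m; q_8 = 0.41 × 1.20 × 2.45 = 1.205 m³/s
w_9 = (13.9 − 10.7)/2 = 1.6 m; q_9 = 0.21 × 0.34 × 1.6 = 0.1142 m³/s
Q = Σ qᵢ = 7.492 m³/s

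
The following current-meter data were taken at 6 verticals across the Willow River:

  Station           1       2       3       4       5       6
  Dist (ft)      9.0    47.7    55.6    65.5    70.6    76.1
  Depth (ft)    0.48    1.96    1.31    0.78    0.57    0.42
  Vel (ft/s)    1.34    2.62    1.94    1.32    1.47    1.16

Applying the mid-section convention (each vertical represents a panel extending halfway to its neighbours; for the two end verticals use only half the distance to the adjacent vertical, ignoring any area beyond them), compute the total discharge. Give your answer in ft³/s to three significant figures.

w_1 = (47.7 − 9.0)/2 = 19.35 ft; q_1 = 1.34 × 0.48 × 19.35 = 12.45 ft³/s
w_2 = (55.6 − 9.0)/2 = 23.3 ft; q_2 = 2.62 × 1.96 × 23.3 = 119.7 ft³/s
w_3 = (65.5 − 47.7)/2 = 8.9 ft; q_3 = 1.94 × 1.31 × 8.9 = 22.62 ft³/s
w_4 = (70.6 − 55.6)/2 = 7.5 ft; q_4 = 1.32 × 0.78 × 7.5 = 7.722 ft³/s
w_5 = (76.1 − 65.5)/2 = 5.3 ft; q_5 = 1.47 × 0.57 × 5.3 = 4.441 ft³/s
w_6 = (76.1 − 70.6)/2 = 2.75 ft; q_6 = 1.16 × 0.42 × 2.75 = 1.340 ft³/s
Q = Σ qᵢ = 168.2 ft³/s

168 ft³/s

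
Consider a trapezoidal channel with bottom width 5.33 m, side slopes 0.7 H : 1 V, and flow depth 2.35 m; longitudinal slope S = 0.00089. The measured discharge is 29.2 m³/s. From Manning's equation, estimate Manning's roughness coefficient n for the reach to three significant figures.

A = (b + z·y)·y = (5.33 + 0.7×2.35)×2.35 = 16.39 m²
P = b + 2y√(1+z²) = 5.33 + 2×2.35×√(1+0.7²) = 11.07 m
R = A/P = 16.39/11.07 = 1.481 m
n = (1/Q)·A·R^(2/3)·S^(1/2) = (1/29.2) × 16.39 × 1.299 × 0.02983 = 0.02176

0.0218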